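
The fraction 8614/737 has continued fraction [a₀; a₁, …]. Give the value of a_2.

⌊8614/737⌋ = 11, remainder 507
⌊737/507⌋ = 1, remainder 230
⌊507/230⌋ = 2, remainder 47

2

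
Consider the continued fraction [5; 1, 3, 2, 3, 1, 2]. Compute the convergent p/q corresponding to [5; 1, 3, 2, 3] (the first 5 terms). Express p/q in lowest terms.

179/31

a_0 = 5: 5/1
a_1 = 1: 6/1
a_2 = 3: 23/4
a_3 = 2: 52/9
a_4 = 3: 179/31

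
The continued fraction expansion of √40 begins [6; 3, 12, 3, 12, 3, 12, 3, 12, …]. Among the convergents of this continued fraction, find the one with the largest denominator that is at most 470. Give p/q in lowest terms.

721/114

a_0 = 6: 6/1  (≤ bound)
a_1 = 3: 19/3  (≤ bound)
a_2 = 12: 234/37  (≤ bound)
a_3 = 3: 721/114  (≤ bound)
a_4 = 12: 8886/1405  (> 470, stop)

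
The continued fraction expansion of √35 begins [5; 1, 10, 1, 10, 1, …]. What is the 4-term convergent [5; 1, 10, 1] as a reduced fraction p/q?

71/12

a_0 = 5: 5/1
a_1 = 1: 6/1
a_2 = 10: 65/11
a_3 = 1: 71/12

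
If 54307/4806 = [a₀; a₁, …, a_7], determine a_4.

54307 = 11·4806 + 1441, so a_0 = 11
4806 = 3·1441 + 483, so a_1 = 3
1441 = 2·483 + 475, so a_2 = 2
483 = 1·475 + 8, so a_3 = 1
475 = 59·8 + 3, so a_4 = 59

59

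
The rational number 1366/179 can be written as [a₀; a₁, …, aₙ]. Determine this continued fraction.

⌊1366/179⌋ = 7, remainder 113
⌊179/113⌋ = 1, remainder 66
⌊113/66⌋ = 1, remainder 47
⌊66/47⌋ = 1, remainder 19
⌊47/19⌋ = 2, remainder 9
⌊19/9⌋ = 2, remainder 1
⌊9/1⌋ = 9, remainder 0

[7; 1, 1, 1, 2, 2, 9]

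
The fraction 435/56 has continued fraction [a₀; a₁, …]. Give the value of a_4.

4

Repeatedly divide and take the remainder:
435 ÷ 56 → quotient 7, remainder 43
56 ÷ 43 → quotient 1, remainder 13
43 ÷ 13 → quotient 3, remainder 4
13 ÷ 4 → quotient 3, remainder 1
4 ÷ 1 → quotient 4, remainder 0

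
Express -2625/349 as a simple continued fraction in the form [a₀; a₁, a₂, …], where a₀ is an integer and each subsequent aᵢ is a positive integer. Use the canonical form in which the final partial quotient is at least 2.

-2625 ÷ 349 → quotient -8, remainder 167
349 ÷ 167 → quotient 2, remainder 15
167 ÷ 15 → quotient 11, remainder 2
15 ÷ 2 → quotient 7, remainder 1
2 ÷ 1 → quotient 2, remainder 0

[-8; 2, 11, 7, 2]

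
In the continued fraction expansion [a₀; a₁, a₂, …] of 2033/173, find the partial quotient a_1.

Run the Euclidean algorithm, recording each quotient:
2033 ÷ 173 → quotient 11, remainder 130
173 ÷ 130 → quotient 1, remainder 43

1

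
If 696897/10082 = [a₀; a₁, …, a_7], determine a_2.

696897 ÷ 10082 → quotient 69, remainder 1239
10082 ÷ 1239 → quotient 8, remainder 170
1239 ÷ 170 → quotient 7, remainder 49

7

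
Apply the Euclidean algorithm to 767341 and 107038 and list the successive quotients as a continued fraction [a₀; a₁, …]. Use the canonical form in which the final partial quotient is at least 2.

767341 ÷ 107038 → quotient 7, remainder 18075
107038 ÷ 18075 → quotient 5, remainder 16663
18075 ÷ 16663 → quotient 1, remainder 1412
16663 ÷ 1412 → quotient 11, remainder 1131
1412 ÷ 1131 → quotient 1, remainder 281
1131 ÷ 281 → quotient 4, remainder 7
281 ÷ 7 → quotient 40, remainder 1
7 ÷ 1 → quotient 7, remainder 0

[7; 5, 1, 11, 1, 4, 40, 7]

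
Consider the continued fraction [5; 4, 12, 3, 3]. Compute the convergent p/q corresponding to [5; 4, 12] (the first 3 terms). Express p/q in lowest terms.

Collapse the nested fraction from the inside out:
Start with 12.
4 + 1/(12/1) = 4 + 1/12 = 49/12
5 + 1/(49/12) = 5 + 12/49 = 257/49

257/49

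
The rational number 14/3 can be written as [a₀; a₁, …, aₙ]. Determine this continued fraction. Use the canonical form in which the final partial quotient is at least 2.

Apply division with remainder until the remainder is 0:
14 ÷ 3 → quotient 4, remainder 2
3 ÷ 2 → quotient 1, remainder 1
2 ÷ 1 → quotient 2, remainder 0

[4; 1, 2]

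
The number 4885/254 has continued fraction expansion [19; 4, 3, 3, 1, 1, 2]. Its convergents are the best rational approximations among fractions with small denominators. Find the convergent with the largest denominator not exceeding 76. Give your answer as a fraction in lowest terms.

a_0 = 19: 19/1  (≤ bound)
a_1 = 4: 77/4  (≤ bound)
a_2 = 3: 250/13  (≤ bound)
a_3 = 3: 827/43  (≤ bound)
a_4 = 1: 1077/56  (≤ bound)
a_5 = 1: 1904/99  (> 76, stop)

1077/56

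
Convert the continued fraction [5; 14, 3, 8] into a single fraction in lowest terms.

1815/358

Starting at the tail and folding back:
Start with 8.
3 + 1/(8/1) = 3 + 1/8 = 25/8
14 + 1/(25/8) = 14 + 8/25 = 358/25
5 + 1/(358/25) = 5 + 25/358 = 1815/358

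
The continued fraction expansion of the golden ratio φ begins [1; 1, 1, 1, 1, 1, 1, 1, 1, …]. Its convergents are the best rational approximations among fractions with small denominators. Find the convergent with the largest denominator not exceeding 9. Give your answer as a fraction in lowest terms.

List convergents until the denominator exceeds the bound:
a_0 = 1: 1/1  (≤ bound)
a_1 = 1: 2/1  (≤ bound)
a_2 = 1: 3/2  (≤ bound)
a_3 = 1: 5/3  (≤ bound)
a_4 = 1: 8/5  (≤ bound)
a_5 = 1: 13/8  (≤ bound)
a_6 = 1: 21/13  (> 9, stop)

13/8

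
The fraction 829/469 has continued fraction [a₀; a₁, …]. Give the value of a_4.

829 = 1·469 + 360, so a_0 = 1
469 = 1·360 + 109, so a_1 = 1
360 = 3·109 + 33, so a_2 = 3
109 = 3·33 + 10, so a_3 = 3
33 = 3·10 + 3, so a_4 = 3

3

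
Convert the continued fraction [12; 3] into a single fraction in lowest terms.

Starting at the tail and folding back:
Start with 3.
12 + 1/(3/1) = 12 + 1/3 = 37/3

37/3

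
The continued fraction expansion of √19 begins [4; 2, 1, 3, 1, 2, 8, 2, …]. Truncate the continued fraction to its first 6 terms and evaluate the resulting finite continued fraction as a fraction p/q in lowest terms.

170/39

Compute successive convergents:
a_0 = 4: 4/1
a_1 = 2: 9/2
a_2 = 1: 13/3
a_3 = 3: 48/11
a_4 = 1: 61/14
a_5 = 2: 170/39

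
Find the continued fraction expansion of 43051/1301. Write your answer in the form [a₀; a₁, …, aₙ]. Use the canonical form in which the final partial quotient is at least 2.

⌊43051/1301⌋ = 33, remainder 118
⌊1301/118⌋ = 11, remainder 3
⌊118/3⌋ = 39, remainder 1
⌊3/1⌋ = 3, remainder 0

[33; 11, 39, 3]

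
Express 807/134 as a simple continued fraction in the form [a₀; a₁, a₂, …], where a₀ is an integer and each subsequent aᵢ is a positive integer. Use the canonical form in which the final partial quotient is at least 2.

[6; 44, 1, 2]

807 = 6·134 + 3, so a_0 = 6
134 = 44·3 + 2, so a_1 = 44
3 = 1·2 + 1, so a_2 = 1
2 = 2·1 + 0, so a_3 = 2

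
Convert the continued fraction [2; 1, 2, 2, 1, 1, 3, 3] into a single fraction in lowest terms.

541/200

Start with 3.
3 + 1/(3/1) = 3 + 1/3 = 10/3
1 + 1/(10/3) = 1 + 3/10 = 13/10
1 + 1/(13/10) = 1 + 10/13 = 23/13
2 + 1/(23/13) = 2 + 13/23 = 59/23
2 + 1/(59/23) = 2 + 23/59 = 141/59
1 + 1/(141/59) = 1 + 59/141 = 200/141
2 + 1/(200/141) = 2 + 141/200 = 541/200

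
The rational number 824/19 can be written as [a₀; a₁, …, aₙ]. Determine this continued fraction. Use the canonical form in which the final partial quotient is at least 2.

[43; 2, 1, 2, 2]

Repeatedly divide and take the remainder:
824 = 43·19 + 7, so a_0 = 43
19 = 2·7 + 5, so a_1 = 2
7 = 1·5 + 2, so a_2 = 1
5 = 2·2 + 1, so a_3 = 2
2 = 2·1 + 0, so a_4 = 2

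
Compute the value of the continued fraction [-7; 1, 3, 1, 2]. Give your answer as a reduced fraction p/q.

-87/14

a_0 = -7: -7/1
a_1 = 1: -6/1
a_2 = 3: -25/4
a_3 = 1: -31/5
a_4 = 2: -87/14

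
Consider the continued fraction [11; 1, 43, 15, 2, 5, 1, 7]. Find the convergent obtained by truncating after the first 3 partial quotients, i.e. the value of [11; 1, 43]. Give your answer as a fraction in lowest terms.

527/44

Use the convergent recurrence hₖ = aₖ·hₖ₋₁ + hₖ₋₂ (and likewise for the denominators kₖ):
a_0 = 11: 11/1
a_1 = 1: 12/1
a_2 = 43: 527/44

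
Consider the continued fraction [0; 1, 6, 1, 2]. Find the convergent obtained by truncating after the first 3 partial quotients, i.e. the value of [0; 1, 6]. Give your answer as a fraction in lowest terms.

6/7

Work from the innermost term outward:
Start with 6.
1 + 1/(6/1) = 1 + 1/6 = 7/6
0 + 1/(7/6) = 0 + 6/7 = 6/7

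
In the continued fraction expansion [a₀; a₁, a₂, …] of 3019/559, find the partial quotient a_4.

Apply division with remainder until the remainder is 0:
3019 ÷ 559 → quotient 5, remainder 224
559 ÷ 224 → quotient 2, remainder 111
224 ÷ 111 → quotient 2, remainder 2
111 ÷ 2 → quotient 55, remainder 1
2 ÷ 1 → quotient 2, remainder 0

2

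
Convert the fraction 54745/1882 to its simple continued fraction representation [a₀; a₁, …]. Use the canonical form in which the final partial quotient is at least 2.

54745 ÷ 1882 → quotient 29, remainder 167
1882 ÷ 167 → quotient 11, remainder 45
167 ÷ 45 → quotient 3, remainder 32
45 ÷ 32 → quotient 1, remainder 13
32 ÷ 13 → quotient 2, remainder 6
13 ÷ 6 → quotient 2, remainder 1
6 ÷ 1 → quotient 6, remainder 0

[29; 11, 3, 1, 2, 2, 6]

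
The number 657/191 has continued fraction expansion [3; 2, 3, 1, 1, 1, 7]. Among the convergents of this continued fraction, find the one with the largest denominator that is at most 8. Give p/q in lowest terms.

24/7

a_0 = 3: 3/1  (≤ bound)
a_1 = 2: 7/2  (≤ bound)
a_2 = 3: 24/7  (≤ bound)
a_3 = 1: 31/9  (> 8, stop)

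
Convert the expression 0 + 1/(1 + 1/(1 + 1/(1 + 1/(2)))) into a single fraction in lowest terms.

5/8

Compute successive convergents:
a_0 = 0: 0/1
a_1 = 1: 1/1
a_2 = 1: 1/2
a_3 = 1: 2/3
a_4 = 2: 5/8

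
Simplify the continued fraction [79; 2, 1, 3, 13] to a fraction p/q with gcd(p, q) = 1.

Start with 13.
3 + 1/(13/1) = 3 + 1/13 = 40/13
1 + 1/(40/13) = 1 + 13/40 = 53/40
2 + 1/(53/40) = 2 + 40/53 = 146/53
79 + 1/(146/53) = 79 + 53/146 = 11587/146

11587/146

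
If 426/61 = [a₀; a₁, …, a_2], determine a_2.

426 = 6·61 + 60, so a_0 = 6
61 = 1·60 + 1, so a_1 = 1
60 = 60·1 + 0, so a_2 = 60

60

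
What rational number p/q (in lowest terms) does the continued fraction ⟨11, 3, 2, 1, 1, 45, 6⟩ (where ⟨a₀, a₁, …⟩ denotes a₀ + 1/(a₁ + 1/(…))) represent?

52710/4667

Start with 6.
45 + 1/(6/1) = 45 + 1/6 = 271/6
1 + 1/(271/6) = 1 + 6/271 = 277/271
1 + 1/(277/271) = 1 + 271/277 = 548/277
2 + 1/(548/277) = 2 + 277/548 = 1373/548
3 + 1/(1373/548) = 3 + 548/1373 = 4667/1373
11 + 1/(4667/1373) = 11 + 1373/4667 = 52710/4667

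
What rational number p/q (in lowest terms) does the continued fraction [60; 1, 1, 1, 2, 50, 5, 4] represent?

515012/8495

a_0 = 60: 60/1
a_1 = 1: 61/1
a_2 = 1: 121/2
a_3 = 1: 182/3
a_4 = 2: 485/8
a_5 = 50: 24432/403
a_6 = 5: 122645/2023
a_7 = 4: 515012/8495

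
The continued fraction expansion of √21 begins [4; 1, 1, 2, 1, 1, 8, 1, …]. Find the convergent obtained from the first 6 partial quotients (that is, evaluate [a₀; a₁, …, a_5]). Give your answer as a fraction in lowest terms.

Start with 1.
1 + 1/(1/1) = 1 + 1/1 = 2/1
2 + 1/(2/1) = 2 + 1/2 = 5/2
1 + 1/(5/2) = 1 + 2/5 = 7/5
1 + 1/(7/5) = 1 + 5/7 = 12/7
4 + 1/(12/7) = 4 + 7/12 = 55/12

55/12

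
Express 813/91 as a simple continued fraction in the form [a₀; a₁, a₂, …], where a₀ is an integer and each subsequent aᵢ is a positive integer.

Apply division with remainder until the remainder is 0:
813 = 8·91 + 85, so a_0 = 8
91 = 1·85 + 6, so a_1 = 1
85 = 14·6 + 1, so a_2 = 14
6 = 6·1 + 0, so a_3 = 6

[8; 1, 14, 6]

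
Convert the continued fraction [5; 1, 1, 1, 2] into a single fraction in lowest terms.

45/8

Work from the innermost term outward:
Start with 2.
1 + 1/(2/1) = 1 + 1/2 = 3/2
1 + 1/(3/2) = 1 + 2/3 = 5/3
1 + 1/(5/3) = 1 + 3/5 = 8/5
5 + 1/(8/5) = 5 + 5/8 = 45/8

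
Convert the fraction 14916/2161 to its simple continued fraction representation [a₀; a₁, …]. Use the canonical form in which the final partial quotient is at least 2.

14916 ÷ 2161 → quotient 6, remainder 1950
2161 ÷ 1950 → quotient 1, remainder 211
1950 ÷ 211 → quotient 9, remainder 51
211 ÷ 51 → quotient 4, remainder 7
51 ÷ 7 → quotient 7, remainder 2
7 ÷ 2 → quotient 3, remainder 1
2 ÷ 1 → quotient 2, remainder 0

[6; 1, 9, 4, 7, 3, 2]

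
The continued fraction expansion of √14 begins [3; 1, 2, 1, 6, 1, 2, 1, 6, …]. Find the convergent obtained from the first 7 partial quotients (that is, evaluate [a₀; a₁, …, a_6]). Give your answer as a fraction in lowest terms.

Work from the innermost term outward:
Start with 2.
1 + 1/(2/1) = 1 + 1/2 = 3/2
6 + 1/(3/2) = 6 + 2/3 = 20/3
1 + 1/(20/3) = 1 + 3/20 = 23/20
2 + 1/(23/20) = 2 + 20/23 = 66/23
1 + 1/(66/23) = 1 + 23/66 = 89/66
3 + 1/(89/66) = 3 + 66/89 = 333/89

333/89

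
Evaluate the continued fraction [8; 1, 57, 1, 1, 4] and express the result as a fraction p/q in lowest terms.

a_0 = 8: 8/1
a_1 = 1: 9/1
a_2 = 57: 521/58
a_3 = 1: 530/59
a_4 = 1: 1051/117
a_5 = 4: 4734/527

4734/527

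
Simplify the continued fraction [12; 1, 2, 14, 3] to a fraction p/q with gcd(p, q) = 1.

a_0 = 12: 12/1
a_1 = 1: 13/1
a_2 = 2: 38/3
a_3 = 14: 545/43
a_4 = 3: 1673/132

1673/132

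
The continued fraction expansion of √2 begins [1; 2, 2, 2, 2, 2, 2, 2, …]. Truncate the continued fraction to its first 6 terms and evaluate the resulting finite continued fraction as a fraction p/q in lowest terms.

99/70

a_0 = 1: 1/1
a_1 = 2: 3/2
a_2 = 2: 7/5
a_3 = 2: 17/12
a_4 = 2: 41/29
a_5 = 2: 99/70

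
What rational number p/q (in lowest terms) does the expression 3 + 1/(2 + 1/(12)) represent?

Starting at the tail and folding back:
Start with 12.
2 + 1/(12/1) = 2 + 1/12 = 25/12
3 + 1/(25/12) = 3 + 12/25 = 87/25

87/25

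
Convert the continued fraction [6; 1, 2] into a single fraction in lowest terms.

20/3

Start with 2.
1 + 1/(2/1) = 1 + 1/2 = 3/2
6 + 1/(3/2) = 6 + 2/3 = 20/3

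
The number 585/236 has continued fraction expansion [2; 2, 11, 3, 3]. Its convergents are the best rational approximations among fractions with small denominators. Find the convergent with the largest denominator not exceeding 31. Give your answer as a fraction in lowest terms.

57/23

List convergents until the denominator exceeds the bound:
a_0 = 2: 2/1  (≤ bound)
a_1 = 2: 5/2  (≤ bound)
a_2 = 11: 57/23  (≤ bound)
a_3 = 3: 176/71  (> 31, stop)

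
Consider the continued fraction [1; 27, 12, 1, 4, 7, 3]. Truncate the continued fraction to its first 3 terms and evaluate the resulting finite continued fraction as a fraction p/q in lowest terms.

337/325

a_0 = 1: 1/1
a_1 = 27: 28/27
a_2 = 12: 337/325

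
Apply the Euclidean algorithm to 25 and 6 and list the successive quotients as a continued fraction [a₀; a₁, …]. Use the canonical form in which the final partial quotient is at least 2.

[4; 6]

Run the Euclidean algorithm, recording each quotient:
25 = 4·6 + 1, so a_0 = 4
6 = 6·1 + 0, so a_1 = 6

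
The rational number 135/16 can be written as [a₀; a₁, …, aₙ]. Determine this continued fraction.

[8; 2, 3, 2]

135 = 8·16 + 7, so a_0 = 8
16 = 2·7 + 2, so a_1 = 2
7 = 3·2 + 1, so a_2 = 3
2 = 2·1 + 0, so a_3 = 2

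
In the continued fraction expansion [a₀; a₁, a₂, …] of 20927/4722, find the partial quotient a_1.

20927 = 4·4722 + 2039, so a_0 = 4
4722 = 2·2039 + 644, so a_1 = 2

2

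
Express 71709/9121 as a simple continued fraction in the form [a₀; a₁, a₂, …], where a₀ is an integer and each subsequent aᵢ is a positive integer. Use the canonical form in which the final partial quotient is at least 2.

[7; 1, 6, 4, 11, 2, 2, 5]

Repeatedly divide and take the remainder:
71709 = 7·9121 + 7862, so a_0 = 7
9121 = 1·7862 + 1259, so a_1 = 1
7862 = 6·1259 + 308, so a_2 = 6
1259 = 4·308 + 27, so a_3 = 4
308 = 11·27 + 11, so a_4 = 11
27 = 2·11 + 5, so a_5 = 2
11 = 2·5 + 1, so a_6 = 2
5 = 5·1 + 0, so a_7 = 5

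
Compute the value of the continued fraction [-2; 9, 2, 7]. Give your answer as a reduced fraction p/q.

-269/142

a_0 = -2: -2/1
a_1 = 9: -17/9
a_2 = 2: -36/19
a_3 = 7: -269/142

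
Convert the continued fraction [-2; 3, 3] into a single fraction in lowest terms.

Use the convergent recurrence hₖ = aₖ·hₖ₋₁ + hₖ₋₂ (and likewise for the denominators kₖ):
a_0 = -2: -2/1
a_1 = 3: -5/3
a_2 = 3: -17/10

-17/10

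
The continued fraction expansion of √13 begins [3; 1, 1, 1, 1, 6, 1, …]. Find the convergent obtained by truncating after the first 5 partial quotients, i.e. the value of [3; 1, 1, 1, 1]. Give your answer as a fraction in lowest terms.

a_0 = 3: 3/1
a_1 = 1: 4/1
a_2 = 1: 7/2
a_3 = 1: 11/3
a_4 = 1: 18/5

18/5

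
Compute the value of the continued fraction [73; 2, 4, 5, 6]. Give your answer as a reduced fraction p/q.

Start with 6.
5 + 1/(6/1) = 5 + 1/6 = 31/6
4 + 1/(31/6) = 4 + 6/31 = 130/31
2 + 1/(130/31) = 2 + 31/130 = 291/130
73 + 1/(291/130) = 73 + 130/291 = 21373/291

21373/291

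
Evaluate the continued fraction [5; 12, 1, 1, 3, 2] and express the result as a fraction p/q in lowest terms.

Start with 2.
3 + 1/(2/1) = 3 + 1/2 = 7/2
1 + 1/(7/2) = 1 + 2/7 = 9/7
1 + 1/(9/7) = 1 + 7/9 = 16/9
12 + 1/(16/9) = 12 + 9/16 = 201/16
5 + 1/(201/16) = 5 + 16/201 = 1021/201

1021/201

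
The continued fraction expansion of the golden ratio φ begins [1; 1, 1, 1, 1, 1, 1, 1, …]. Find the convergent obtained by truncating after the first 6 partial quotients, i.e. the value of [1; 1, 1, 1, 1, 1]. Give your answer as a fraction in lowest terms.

13/8

Work from the innermost term outward:
Start with 1.
1 + 1/(1/1) = 1 + 1/1 = 2/1
1 + 1/(2/1) = 1 + 1/2 = 3/2
1 + 1/(3/2) = 1 + 2/3 = 5/3
1 + 1/(5/3) = 1 + 3/5 = 8/5
1 + 1/(8/5) = 1 + 5/8 = 13/8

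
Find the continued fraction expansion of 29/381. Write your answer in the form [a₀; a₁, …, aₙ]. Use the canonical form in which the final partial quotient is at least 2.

[0; 13, 7, 4]

Run the Euclidean algorithm, recording each quotient:
⌊29/381⌋ = 0, remainder 29
⌊381/29⌋ = 13, remainder 4
⌊29/4⌋ = 7, remainder 1
⌊4/1⌋ = 4, remainder 0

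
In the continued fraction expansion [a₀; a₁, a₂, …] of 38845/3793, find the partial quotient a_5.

38845 = 10·3793 + 915, so a_0 = 10
3793 = 4·915 + 133, so a_1 = 4
915 = 6·133 + 117, so a_2 = 6
133 = 1·117 + 16, so a_3 = 1
117 = 7·16 + 5, so a_4 = 7
16 = 3·5 + 1, so a_5 = 3

3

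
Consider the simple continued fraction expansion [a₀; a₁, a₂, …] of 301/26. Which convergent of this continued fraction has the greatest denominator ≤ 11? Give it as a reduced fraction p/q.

81/7

List convergents until the denominator exceeds the bound:
a_0 = 11: 11/1  (≤ bound)
a_1 = 1: 12/1  (≤ bound)
a_2 = 1: 23/2  (≤ bound)
a_3 = 2: 58/5  (≤ bound)
a_4 = 1: 81/7  (≤ bound)
a_5 = 3: 301/26  (> 11, stop)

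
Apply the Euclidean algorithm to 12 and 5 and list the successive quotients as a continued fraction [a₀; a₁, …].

[2; 2, 2]

⌊12/5⌋ = 2, remainder 2
⌊5/2⌋ = 2, remainder 1
⌊2/1⌋ = 2, remainder 0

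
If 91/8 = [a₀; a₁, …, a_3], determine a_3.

2

91 ÷ 8 → quotient 11, remainder 3
8 ÷ 3 → quotient 2, remainder 2
3 ÷ 2 → quotient 1, remainder 1
2 ÷ 1 → quotient 2, remainder 0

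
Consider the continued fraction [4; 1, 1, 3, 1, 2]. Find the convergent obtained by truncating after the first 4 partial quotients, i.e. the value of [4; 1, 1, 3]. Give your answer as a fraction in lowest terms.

32/7

Compute successive convergents:
a_0 = 4: 4/1
a_1 = 1: 5/1
a_2 = 1: 9/2
a_3 = 3: 32/7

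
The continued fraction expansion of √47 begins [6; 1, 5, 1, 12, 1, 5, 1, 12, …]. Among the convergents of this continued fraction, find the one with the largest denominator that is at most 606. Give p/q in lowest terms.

3942/575

List convergents until the denominator exceeds the bound:
a_0 = 6: 6/1  (≤ bound)
a_1 = 1: 7/1  (≤ bound)
a_2 = 5: 41/6  (≤ bound)
a_3 = 1: 48/7  (≤ bound)
a_4 = 12: 617/90  (≤ bound)
a_5 = 1: 665/97  (≤ bound)
a_6 = 5: 3942/575  (≤ bound)
a_7 = 1: 4607/672  (> 606, stop)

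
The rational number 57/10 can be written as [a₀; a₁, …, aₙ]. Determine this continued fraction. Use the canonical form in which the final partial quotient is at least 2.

[5; 1, 2, 3]

57 ÷ 10 → quotient 5, remainder 7
10 ÷ 7 → quotient 1, remainder 3
7 ÷ 3 → quotient 2, remainder 1
3 ÷ 1 → quotient 3, remainder 0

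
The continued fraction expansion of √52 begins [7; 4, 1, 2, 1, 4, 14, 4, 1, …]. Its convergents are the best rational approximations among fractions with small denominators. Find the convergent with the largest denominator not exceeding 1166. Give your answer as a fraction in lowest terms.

649/90

a_0 = 7: 7/1  (≤ bound)
a_1 = 4: 29/4  (≤ bound)
a_2 = 1: 36/5  (≤ bound)
a_3 = 2: 101/14  (≤ bound)
a_4 = 1: 137/19  (≤ bound)
a_5 = 4: 649/90  (≤ bound)
a_6 = 14: 9223/1279  (> 1166, stop)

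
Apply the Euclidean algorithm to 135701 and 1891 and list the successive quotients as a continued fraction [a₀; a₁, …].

[71; 1, 3, 5, 5, 2, 3, 2]

⌊135701/1891⌋ = 71, remainder 1440
⌊1891/1440⌋ = 1, remainder 451
⌊1440/451⌋ = 3, remainder 87
⌊451/87⌋ = 5, remainder 16
⌊87/16⌋ = 5, remainder 7
⌊16/7⌋ = 2, remainder 2
⌊7/2⌋ = 3, remainder 1
⌊2/1⌋ = 2, remainder 0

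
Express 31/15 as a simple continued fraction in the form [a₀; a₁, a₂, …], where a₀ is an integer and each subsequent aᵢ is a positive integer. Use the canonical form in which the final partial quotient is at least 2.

Repeatedly divide and take the remainder:
31 = 2·15 + 1, so a_0 = 2
15 = 15·1 + 0, so a_1 = 15

[2; 15]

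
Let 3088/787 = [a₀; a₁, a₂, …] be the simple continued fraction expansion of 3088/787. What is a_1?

Repeatedly divide and take the remainder:
3088 ÷ 787 → quotient 3, remainder 727
787 ÷ 727 → quotient 1, remainder 60

1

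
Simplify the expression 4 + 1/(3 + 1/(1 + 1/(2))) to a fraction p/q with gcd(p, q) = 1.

Start with 2.
1 + 1/(2/1) = 1 + 1/2 = 3/2
3 + 1/(3/2) = 3 + 2/3 = 11/3
4 + 1/(11/3) = 4 + 3/11 = 47/11

47/11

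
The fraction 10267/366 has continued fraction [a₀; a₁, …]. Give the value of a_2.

10267 = 28·366 + 19, so a_0 = 28
366 = 19·19 + 5, so a_1 = 19
19 = 3·5 + 4, so a_2 = 3

3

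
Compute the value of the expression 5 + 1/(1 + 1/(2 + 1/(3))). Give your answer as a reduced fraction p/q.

a_0 = 5: 5/1
a_1 = 1: 6/1
a_2 = 2: 17/3
a_3 = 3: 57/10

57/10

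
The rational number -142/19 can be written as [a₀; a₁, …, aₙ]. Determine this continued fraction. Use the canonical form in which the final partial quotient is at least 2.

[-8; 1, 1, 9]

-142 = -8·19 + 10, so a_0 = -8
19 = 1·10 + 9, so a_1 = 1
10 = 1·9 + 1, so a_2 = 1
9 = 9·1 + 0, so a_3 = 9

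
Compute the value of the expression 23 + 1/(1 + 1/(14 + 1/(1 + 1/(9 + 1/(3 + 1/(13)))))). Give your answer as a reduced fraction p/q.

Start with 13.
3 + 1/(13/1) = 3 + 1/13 = 40/13
9 + 1/(40/13) = 9 + 13/40 = 373/40
1 + 1/(373/40) = 1 + 40/373 = 413/373
14 + 1/(413/373) = 14 + 373/413 = 6155/413
1 + 1/(6155/413) = 1 + 413/6155 = 6568/6155
23 + 1/(6568/6155) = 23 + 6155/6568 = 157219/6568

157219/6568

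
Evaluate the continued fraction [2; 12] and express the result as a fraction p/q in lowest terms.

Start with 12.
2 + 1/(12/1) = 2 + 1/12 = 25/12

25/12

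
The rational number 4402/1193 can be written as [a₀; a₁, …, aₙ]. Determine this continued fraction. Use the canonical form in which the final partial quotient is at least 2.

Run the Euclidean algorithm, recording each quotient:
4402 = 3·1193 + 823, so a_0 = 3
1193 = 1·823 + 370, so a_1 = 1
823 = 2·370 + 83, so a_2 = 2
370 = 4·83 + 38, so a_3 = 4
83 = 2·38 + 7, so a_4 = 2
38 = 5·7 + 3, so a_5 = 5
7 = 2·3 + 1, so a_6 = 2
3 = 3·1 + 0, so a_7 = 3

[3; 1, 2, 4, 2, 5, 2, 3]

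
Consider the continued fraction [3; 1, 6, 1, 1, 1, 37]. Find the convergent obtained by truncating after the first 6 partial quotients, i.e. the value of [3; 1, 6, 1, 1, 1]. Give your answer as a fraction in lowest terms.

89/23

Starting at the tail and folding back:
Start with 1.
1 + 1/(1/1) = 1 + 1/1 = 2/1
1 + 1/(2/1) = 1 + 1/2 = 3/2
6 + 1/(3/2) = 6 + 2/3 = 20/3
1 + 1/(20/3) = 1 + 3/20 = 23/20
3 + 1/(23/20) = 3 + 20/23 = 89/23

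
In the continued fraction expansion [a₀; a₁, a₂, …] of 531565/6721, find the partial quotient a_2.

Repeatedly divide and take the remainder:
⌊531565/6721⌋ = 79, remainder 606
⌊6721/606⌋ = 11, remainder 55
⌊606/55⌋ = 11, remainder 1

11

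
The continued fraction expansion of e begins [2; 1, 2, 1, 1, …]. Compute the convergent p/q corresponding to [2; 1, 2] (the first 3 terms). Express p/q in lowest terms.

Collapse the nested fraction from the inside out:
Start with 2.
1 + 1/(2/1) = 1 + 1/2 = 3/2
2 + 1/(3/2) = 2 + 2/3 = 8/3

8/3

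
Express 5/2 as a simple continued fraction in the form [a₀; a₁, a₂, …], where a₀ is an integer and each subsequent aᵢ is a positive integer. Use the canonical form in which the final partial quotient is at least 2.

[2; 2]

⌊5/2⌋ = 2, remainder 1
⌊2/1⌋ = 2, remainder 0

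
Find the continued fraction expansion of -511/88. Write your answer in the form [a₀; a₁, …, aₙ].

[-6; 5, 5, 1, 2]

Run the Euclidean algorithm, recording each quotient:
⌊-511/88⌋ = -6, remainder 17
⌊88/17⌋ = 5, remainder 3
⌊17/3⌋ = 5, remainder 2
⌊3/2⌋ = 1, remainder 1
⌊2/1⌋ = 2, remainder 0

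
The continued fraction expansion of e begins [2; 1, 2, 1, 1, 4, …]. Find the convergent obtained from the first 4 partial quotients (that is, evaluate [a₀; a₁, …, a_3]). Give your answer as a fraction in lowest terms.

Build up convergents one term at a time:
a_0 = 2: 2/1
a_1 = 1: 3/1
a_2 = 2: 8/3
a_3 = 1: 11/4

11/4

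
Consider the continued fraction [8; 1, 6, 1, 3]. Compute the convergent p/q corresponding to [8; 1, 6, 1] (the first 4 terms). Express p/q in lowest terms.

Compute successive convergents:
a_0 = 8: 8/1
a_1 = 1: 9/1
a_2 = 6: 62/7
a_3 = 1: 71/8

71/8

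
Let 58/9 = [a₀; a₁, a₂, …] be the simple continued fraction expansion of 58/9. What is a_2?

4

Run the Euclidean algorithm, recording each quotient:
⌊58/9⌋ = 6, remainder 4
⌊9/4⌋ = 2, remainder 1
⌊4/1⌋ = 4, remainder 0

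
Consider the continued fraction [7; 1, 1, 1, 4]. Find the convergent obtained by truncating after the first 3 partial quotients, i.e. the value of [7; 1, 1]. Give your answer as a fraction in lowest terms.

15/2

a_0 = 7: 7/1
a_1 = 1: 8/1
a_2 = 1: 15/2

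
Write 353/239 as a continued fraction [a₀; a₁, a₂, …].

[1; 2, 10, 2, 1, 3]

Apply division with remainder until the remainder is 0:
⌊353/239⌋ = 1, remainder 114
⌊239/114⌋ = 2, remainder 11
⌊114/11⌋ = 10, remainder 4
⌊11/4⌋ = 2, remainder 3
⌊4/3⌋ = 1, remainder 1
⌊3/1⌋ = 3, remainder 0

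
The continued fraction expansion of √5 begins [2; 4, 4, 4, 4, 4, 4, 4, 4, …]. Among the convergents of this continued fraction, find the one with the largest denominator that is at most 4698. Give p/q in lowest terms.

List convergents until the denominator exceeds the bound:
a_0 = 2: 2/1  (≤ bound)
a_1 = 4: 9/4  (≤ bound)
a_2 = 4: 38/17  (≤ bound)
a_3 = 4: 161/72  (≤ bound)
a_4 = 4: 682/305  (≤ bound)
a_5 = 4: 2889/1292  (≤ bound)
a_6 = 4: 12238/5473  (> 4698, stop)

2889/1292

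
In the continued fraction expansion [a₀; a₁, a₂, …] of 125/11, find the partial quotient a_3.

3

⌊125/11⌋ = 11, remainder 4
⌊11/4⌋ = 2, remainder 3
⌊4/3⌋ = 1, remainder 1
⌊3/1⌋ = 3, remainder 0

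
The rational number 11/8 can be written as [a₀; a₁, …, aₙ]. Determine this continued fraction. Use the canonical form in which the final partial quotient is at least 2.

[1; 2, 1, 2]

Run the Euclidean algorithm, recording each quotient:
11 = 1·8 + 3, so a_0 = 1
8 = 2·3 + 2, so a_1 = 2
3 = 1·2 + 1, so a_2 = 1
2 = 2·1 + 0, so a_3 = 2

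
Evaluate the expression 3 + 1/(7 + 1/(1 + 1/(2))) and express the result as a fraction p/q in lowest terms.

a_0 = 3: 3/1
a_1 = 7: 22/7
a_2 = 1: 25/8
a_3 = 2: 72/23

72/23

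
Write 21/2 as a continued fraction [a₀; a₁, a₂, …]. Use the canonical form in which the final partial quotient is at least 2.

Repeatedly divide and take the remainder:
21 = 10·2 + 1, so a_0 = 10
2 = 2·1 + 0, so a_1 = 2

[10; 2]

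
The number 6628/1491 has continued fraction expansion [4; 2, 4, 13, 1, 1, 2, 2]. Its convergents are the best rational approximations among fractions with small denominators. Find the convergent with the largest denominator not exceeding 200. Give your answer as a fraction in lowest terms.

List convergents until the denominator exceeds the bound:
a_0 = 4: 4/1  (≤ bound)
a_1 = 2: 9/2  (≤ bound)
a_2 = 4: 40/9  (≤ bound)
a_3 = 13: 529/119  (≤ bound)
a_4 = 1: 569/128  (≤ bound)
a_5 = 1: 1098/247  (> 200, stop)

569/128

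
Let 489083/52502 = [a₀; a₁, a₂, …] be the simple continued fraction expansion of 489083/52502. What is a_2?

489083 ÷ 52502 → quotient 9, remainder 16565
52502 ÷ 16565 → quotient 3, remainder 2807
16565 ÷ 2807 → quotient 5, remainder 2530

5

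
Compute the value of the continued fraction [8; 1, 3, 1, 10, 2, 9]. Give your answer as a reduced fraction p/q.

9421/1071

Start with 9.
2 + 1/(9/1) = 2 + 1/9 = 19/9
10 + 1/(19/9) = 10 + 9/19 = 199/19
1 + 1/(199/19) = 1 + 19/199 = 218/199
3 + 1/(218/199) = 3 + 199/218 = 853/218
1 + 1/(853/218) = 1 + 218/853 = 1071/853
8 + 1/(1071/853) = 8 + 853/1071 = 9421/1071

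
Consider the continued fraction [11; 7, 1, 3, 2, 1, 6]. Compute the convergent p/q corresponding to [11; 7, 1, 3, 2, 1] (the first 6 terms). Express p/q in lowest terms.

1124/101

Start with 1.
2 + 1/(1/1) = 2 + 1/1 = 3/1
3 + 1/(3/1) = 3 + 1/3 = 10/3
1 + 1/(10/3) = 1 + 3/10 = 13/10
7 + 1/(13/10) = 7 + 10/13 = 101/13
11 + 1/(101/13) = 11 + 13/101 = 1124/101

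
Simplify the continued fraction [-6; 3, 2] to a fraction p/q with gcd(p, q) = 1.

-40/7

Compute successive convergents:
a_0 = -6: -6/1
a_1 = 3: -17/3
a_2 = 2: -40/7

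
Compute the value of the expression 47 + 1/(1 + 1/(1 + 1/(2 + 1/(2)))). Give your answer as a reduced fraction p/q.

Start with 2.
2 + 1/(2/1) = 2 + 1/2 = 5/2
1 + 1/(5/2) = 1 + 2/5 = 7/5
1 + 1/(7/5) = 1 + 5/7 = 12/7
47 + 1/(12/7) = 47 + 7/12 = 571/12

571/12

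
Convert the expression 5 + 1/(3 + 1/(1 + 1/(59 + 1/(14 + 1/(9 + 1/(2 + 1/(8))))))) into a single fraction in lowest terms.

Collapse the nested fraction from the inside out:
Start with 8.
2 + 1/(8/1) = 2 + 1/8 = 17/8
9 + 1/(17/8) = 9 + 8/17 = 161/17
14 + 1/(161/17) = 14 + 17/161 = 2271/161
59 + 1/(2271/161) = 59 + 161/2271 = 134150/2271
1 + 1/(134150/2271) = 1 + 2271/134150 = 136421/134150
3 + 1/(136421/134150) = 3 + 134150/136421 = 543413/136421
5 + 1/(543413/136421) = 5 + 136421/543413 = 2853486/543413

2853486/543413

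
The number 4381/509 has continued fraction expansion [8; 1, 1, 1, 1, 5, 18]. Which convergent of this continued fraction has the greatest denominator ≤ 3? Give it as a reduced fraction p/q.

26/3

a_0 = 8: 8/1  (≤ bound)
a_1 = 1: 9/1  (≤ bound)
a_2 = 1: 17/2  (≤ bound)
a_3 = 1: 26/3  (≤ bound)
a_4 = 1: 43/5  (> 3, stop)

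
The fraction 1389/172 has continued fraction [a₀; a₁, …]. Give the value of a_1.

13

Apply division with remainder until the remainder is 0:
1389 = 8·172 + 13, so a_0 = 8
172 = 13·13 + 3, so a_1 = 13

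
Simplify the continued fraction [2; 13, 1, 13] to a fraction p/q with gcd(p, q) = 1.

Start with 13.
1 + 1/(13/1) = 1 + 1/13 = 14/13
13 + 1/(14/13) = 13 + 13/14 = 195/14
2 + 1/(195/14) = 2 + 14/195 = 404/195

404/195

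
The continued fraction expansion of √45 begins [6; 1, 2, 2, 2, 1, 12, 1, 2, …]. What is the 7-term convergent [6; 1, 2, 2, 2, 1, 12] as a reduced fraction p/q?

Start with 12.
1 + 1/(12/1) = 1 + 1/12 = 13/12
2 + 1/(13/12) = 2 + 12/13 = 38/13
2 + 1/(38/13) = 2 + 13/38 = 89/38
2 + 1/(89/38) = 2 + 38/89 = 216/89
1 + 1/(216/89) = 1 + 89/216 = 305/216
6 + 1/(305/216) = 6 + 216/305 = 2046/305

2046/305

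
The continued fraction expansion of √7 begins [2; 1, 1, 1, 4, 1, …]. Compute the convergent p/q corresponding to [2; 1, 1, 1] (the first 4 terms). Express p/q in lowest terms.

8/3

a_0 = 2: 2/1
a_1 = 1: 3/1
a_2 = 1: 5/2
a_3 = 1: 8/3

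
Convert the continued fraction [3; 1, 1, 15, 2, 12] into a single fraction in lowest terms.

Work from the innermost term outward:
Start with 12.
2 + 1/(12/1) = 2 + 1/12 = 25/12
15 + 1/(25/12) = 15 + 12/25 = 387/25
1 + 1/(387/25) = 1 + 25/387 = 412/387
1 + 1/(412/387) = 1 + 387/412 = 799/412
3 + 1/(799/412) = 3 + 412/799 = 2809/799

2809/799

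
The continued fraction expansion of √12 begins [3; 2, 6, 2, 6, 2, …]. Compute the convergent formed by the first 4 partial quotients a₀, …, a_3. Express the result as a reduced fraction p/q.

97/28

a_0 = 3: 3/1
a_1 = 2: 7/2
a_2 = 6: 45/13
a_3 = 2: 97/28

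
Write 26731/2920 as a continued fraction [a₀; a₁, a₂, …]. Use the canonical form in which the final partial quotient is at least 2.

[9; 6, 2, 9, 3, 3, 2]

26731 ÷ 2920 → quotient 9, remainder 451
2920 ÷ 451 → quotient 6, remainder 214
451 ÷ 214 → quotient 2, remainder 23
214 ÷ 23 → quotient 9, remainder 7
23 ÷ 7 → quotient 3, remainder 2
7 ÷ 2 → quotient 3, remainder 1
2 ÷ 1 → quotient 2, remainder 0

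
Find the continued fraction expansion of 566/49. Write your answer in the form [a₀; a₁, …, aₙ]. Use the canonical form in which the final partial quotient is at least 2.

566 = 11·49 + 27, so a_0 = 11
49 = 1·27 + 22, so a_1 = 1
27 = 1·22 + 5, so a_2 = 1
22 = 4·5 + 2, so a_3 = 4
5 = 2·2 + 1, so a_4 = 2
2 = 2·1 + 0, so a_5 = 2

[11; 1, 1, 4, 2, 2]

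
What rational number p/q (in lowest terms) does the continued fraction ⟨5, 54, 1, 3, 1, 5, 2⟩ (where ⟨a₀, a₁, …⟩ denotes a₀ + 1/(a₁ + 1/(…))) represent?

Start with 2.
5 + 1/(2/1) = 5 + 1/2 = 11/2
1 + 1/(11/2) = 1 + 2/11 = 13/11
3 + 1/(13/11) = 3 + 11/13 = 50/13
1 + 1/(50/13) = 1 + 13/50 = 63/50
54 + 1/(63/50) = 54 + 50/63 = 3452/63
5 + 1/(3452/63) = 5 + 63/3452 = 17323/3452

17323/3452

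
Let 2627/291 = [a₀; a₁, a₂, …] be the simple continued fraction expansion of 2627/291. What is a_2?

2

Repeatedly divide and take the remainder:
2627 = 9·291 + 8, so a_0 = 9
291 = 36·8 + 3, so a_1 = 36
8 = 2·3 + 2, so a_2 = 2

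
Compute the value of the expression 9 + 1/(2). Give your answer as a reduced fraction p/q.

Use the convergent recurrence hₖ = aₖ·hₖ₋₁ + hₖ₋₂ (and likewise for the denominators kₖ):
a_0 = 9: 9/1
a_1 = 2: 19/2

19/2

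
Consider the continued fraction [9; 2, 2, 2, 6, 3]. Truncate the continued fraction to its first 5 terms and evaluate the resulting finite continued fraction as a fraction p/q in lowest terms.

a_0 = 9: 9/1
a_1 = 2: 19/2
a_2 = 2: 47/5
a_3 = 2: 113/12
a_4 = 6: 725/77

725/77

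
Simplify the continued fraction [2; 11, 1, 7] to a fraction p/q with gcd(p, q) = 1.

198/95

Work from the innermost term outward:
Start with 7.
1 + 1/(7/1) = 1 + 1/7 = 8/7
11 + 1/(8/7) = 11 + 7/8 = 95/8
2 + 1/(95/8) = 2 + 8/95 = 198/95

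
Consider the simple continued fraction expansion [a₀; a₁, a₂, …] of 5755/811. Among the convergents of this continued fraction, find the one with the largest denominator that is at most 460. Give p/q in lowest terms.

369/52

a_0 = 7: 7/1  (≤ bound)
a_1 = 10: 71/10  (≤ bound)
a_2 = 2: 149/21  (≤ bound)
a_3 = 1: 220/31  (≤ bound)
a_4 = 1: 369/52  (≤ bound)
a_5 = 15: 5755/811  (> 460, stop)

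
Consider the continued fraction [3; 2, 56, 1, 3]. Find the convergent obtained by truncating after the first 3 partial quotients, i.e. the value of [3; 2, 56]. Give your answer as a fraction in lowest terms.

395/113

Start with 56.
2 + 1/(56/1) = 2 + 1/56 = 113/56
3 + 1/(113/56) = 3 + 56/113 = 395/113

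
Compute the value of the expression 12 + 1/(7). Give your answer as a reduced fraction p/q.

Compute successive convergents:
a_0 = 12: 12/1
a_1 = 7: 85/7

85/7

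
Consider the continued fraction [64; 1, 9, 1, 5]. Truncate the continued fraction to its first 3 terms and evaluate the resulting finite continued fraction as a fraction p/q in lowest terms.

649/10

a_0 = 64: 64/1
a_1 = 1: 65/1
a_2 = 9: 649/10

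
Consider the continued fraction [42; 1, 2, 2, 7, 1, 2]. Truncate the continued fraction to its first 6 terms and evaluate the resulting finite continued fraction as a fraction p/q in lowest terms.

Compute successive convergents:
a_0 = 42: 42/1
a_1 = 1: 43/1
a_2 = 2: 128/3
a_3 = 2: 299/7
a_4 = 7: 2221/52
a_5 = 1: 2520/59

2520/59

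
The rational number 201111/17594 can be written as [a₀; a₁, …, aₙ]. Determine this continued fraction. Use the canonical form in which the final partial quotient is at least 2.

Repeatedly divide and take the remainder:
⌊201111/17594⌋ = 11, remainder 7577
⌊17594/7577⌋ = 2, remainder 2440
⌊7577/2440⌋ = 3, remainder 257
⌊2440/257⌋ = 9, remainder 127
⌊257/127⌋ = 2, remainder 3
⌊127/3⌋ = 42, remainder 1
⌊3/1⌋ = 3, remainder 0

[11; 2, 3, 9, 2, 42, 3]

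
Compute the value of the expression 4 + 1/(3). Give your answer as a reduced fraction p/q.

Use the convergent recurrence hₖ = aₖ·hₖ₋₁ + hₖ₋₂ (and likewise for the denominators kₖ):
a_0 = 4: 4/1
a_1 = 3: 13/3

13/3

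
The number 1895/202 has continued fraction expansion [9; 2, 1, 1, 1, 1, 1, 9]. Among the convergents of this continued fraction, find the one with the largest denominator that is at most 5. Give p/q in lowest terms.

47/5

a_0 = 9: 9/1  (≤ bound)
a_1 = 2: 19/2  (≤ bound)
a_2 = 1: 28/3  (≤ bound)
a_3 = 1: 47/5  (≤ bound)
a_4 = 1: 75/8  (> 5, stop)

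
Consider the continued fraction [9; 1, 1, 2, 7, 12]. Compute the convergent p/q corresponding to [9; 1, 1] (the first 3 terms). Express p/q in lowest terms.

19/2

Start with 1.
1 + 1/(1/1) = 1 + 1/1 = 2/1
9 + 1/(2/1) = 9 + 1/2 = 19/2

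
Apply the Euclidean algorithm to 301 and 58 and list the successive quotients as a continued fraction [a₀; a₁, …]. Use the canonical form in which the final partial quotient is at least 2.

[5; 5, 3, 1, 2]

301 = 5·58 + 11, so a_0 = 5
58 = 5·11 + 3, so a_1 = 5
11 = 3·3 + 2, so a_2 = 3
3 = 1·2 + 1, so a_3 = 1
2 = 2·1 + 0, so a_4 = 2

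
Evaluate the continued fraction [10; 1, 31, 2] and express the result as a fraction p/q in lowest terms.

713/65

Work from the innermost term outward:
Start with 2.
31 + 1/(2/1) = 31 + 1/2 = 63/2
1 + 1/(63/2) = 1 + 2/63 = 65/63
10 + 1/(65/63) = 10 + 63/65 = 713/65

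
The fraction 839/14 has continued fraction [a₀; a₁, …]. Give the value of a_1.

Run the Euclidean algorithm, recording each quotient:
⌊839/14⌋ = 59, remainder 13
⌊14/13⌋ = 1, remainder 1

1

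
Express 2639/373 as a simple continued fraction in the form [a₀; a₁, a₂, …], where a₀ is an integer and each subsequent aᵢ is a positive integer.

[7; 13, 3, 9]

Repeatedly divide and take the remainder:
⌊2639/373⌋ = 7, remainder 28
⌊373/28⌋ = 13, remainder 9
⌊28/9⌋ = 3, remainder 1
⌊9/1⌋ = 9, remainder 0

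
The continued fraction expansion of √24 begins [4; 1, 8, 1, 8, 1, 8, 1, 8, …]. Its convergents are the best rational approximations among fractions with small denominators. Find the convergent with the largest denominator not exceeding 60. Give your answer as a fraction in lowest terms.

49/10

a_0 = 4: 4/1  (≤ bound)
a_1 = 1: 5/1  (≤ bound)
a_2 = 8: 44/9  (≤ bound)
a_3 = 1: 49/10  (≤ bound)
a_4 = 8: 436/89  (> 60, stop)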